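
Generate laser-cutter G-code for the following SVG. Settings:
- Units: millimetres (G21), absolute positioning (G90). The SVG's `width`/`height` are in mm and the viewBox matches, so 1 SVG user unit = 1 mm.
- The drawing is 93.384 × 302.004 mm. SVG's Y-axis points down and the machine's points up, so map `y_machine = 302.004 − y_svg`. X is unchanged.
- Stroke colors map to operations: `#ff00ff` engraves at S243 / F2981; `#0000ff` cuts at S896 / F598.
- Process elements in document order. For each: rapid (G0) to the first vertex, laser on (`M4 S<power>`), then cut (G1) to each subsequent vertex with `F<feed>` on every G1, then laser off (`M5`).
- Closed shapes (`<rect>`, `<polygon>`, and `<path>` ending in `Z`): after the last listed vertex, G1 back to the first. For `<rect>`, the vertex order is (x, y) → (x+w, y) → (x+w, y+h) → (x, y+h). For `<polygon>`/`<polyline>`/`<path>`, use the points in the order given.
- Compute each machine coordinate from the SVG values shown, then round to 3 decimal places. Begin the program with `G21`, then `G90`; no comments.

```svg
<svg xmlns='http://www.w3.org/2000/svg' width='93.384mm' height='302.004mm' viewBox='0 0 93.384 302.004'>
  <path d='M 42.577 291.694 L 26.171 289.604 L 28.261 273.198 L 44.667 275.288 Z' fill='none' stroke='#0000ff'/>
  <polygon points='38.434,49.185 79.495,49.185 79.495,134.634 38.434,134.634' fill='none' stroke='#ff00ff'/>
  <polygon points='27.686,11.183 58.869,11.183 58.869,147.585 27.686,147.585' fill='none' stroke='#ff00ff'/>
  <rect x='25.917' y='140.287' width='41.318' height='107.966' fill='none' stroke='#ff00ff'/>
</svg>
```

G21
G90
G0 X42.577 Y10.310
M4 S896
G1 X26.171 Y12.400 F598
G1 X28.261 Y28.806 F598
G1 X44.667 Y26.716 F598
G1 X42.577 Y10.310 F598
M5
G0 X38.434 Y252.819
M4 S243
G1 X79.495 Y252.819 F2981
G1 X79.495 Y167.370 F2981
G1 X38.434 Y167.370 F2981
G1 X38.434 Y252.819 F2981
M5
G0 X27.686 Y290.821
M4 S243
G1 X58.869 Y290.821 F2981
G1 X58.869 Y154.419 F2981
G1 X27.686 Y154.419 F2981
G1 X27.686 Y290.821 F2981
M5
G0 X25.917 Y161.717
M4 S243
G1 X67.235 Y161.717 F2981
G1 X67.235 Y53.751 F2981
G1 X25.917 Y53.751 F2981
G1 X25.917 Y161.717 F2981
M5

viewBox `0 0 93.384 302.004` with mm width/height → 1 unit = 1 mm. Flip: y_m = 302.004 − y_svg.

**Shape 1** — `<path>` regular polygon, stroke `#0000ff` → cut (S896, F598). Machine vertices: (42.577,10.310) → (26.171,12.400) → (28.261,28.806) → (44.667,26.716) → (42.577,10.310). Closed: final G1 returns to the first vertex.

**Shape 2** — `<polygon>` rectangle, stroke `#ff00ff` → engrave (S243, F2981). Machine vertices: (38.434,252.819) → (79.495,252.819) → (79.495,167.370) → (38.434,167.370) → (38.434,252.819). Closed: final G1 returns to the first vertex.

**Shape 3** — `<polygon>` rectangle, stroke `#ff00ff` → engrave (S243, F2981). Machine vertices: (27.686,290.821) → (58.869,290.821) → (58.869,154.419) → (27.686,154.419) → (27.686,290.821). Closed: final G1 returns to the first vertex.

**Shape 4** — `<rect>` rectangle, stroke `#ff00ff` → engrave (S243, F2981). Machine vertices: (25.917,161.717) → (67.235,161.717) → (67.235,53.751) → (25.917,53.751) → (25.917,161.717). Closed: final G1 returns to the first vertex.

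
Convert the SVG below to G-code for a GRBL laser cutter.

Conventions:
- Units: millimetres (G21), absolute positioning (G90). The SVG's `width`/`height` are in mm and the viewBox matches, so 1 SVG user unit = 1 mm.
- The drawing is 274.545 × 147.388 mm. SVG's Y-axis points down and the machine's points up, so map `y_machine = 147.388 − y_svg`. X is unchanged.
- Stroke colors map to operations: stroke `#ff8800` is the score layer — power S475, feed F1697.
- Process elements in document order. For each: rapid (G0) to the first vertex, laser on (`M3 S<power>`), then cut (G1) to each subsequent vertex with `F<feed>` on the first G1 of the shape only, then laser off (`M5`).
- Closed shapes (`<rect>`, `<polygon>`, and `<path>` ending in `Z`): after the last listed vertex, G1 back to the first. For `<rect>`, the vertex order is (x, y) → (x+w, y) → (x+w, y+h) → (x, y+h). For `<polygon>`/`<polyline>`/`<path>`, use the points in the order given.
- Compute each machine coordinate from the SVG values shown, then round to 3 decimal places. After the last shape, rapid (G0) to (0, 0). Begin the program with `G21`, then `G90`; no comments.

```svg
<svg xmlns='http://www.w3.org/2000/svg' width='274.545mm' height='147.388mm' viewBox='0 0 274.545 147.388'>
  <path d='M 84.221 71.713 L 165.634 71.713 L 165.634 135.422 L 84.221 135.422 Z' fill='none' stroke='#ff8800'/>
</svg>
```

1 u = 1 mm; y_m = 147.388 − y.

[1] `<path>` rectangle, #ff8800→score S475 F1697: (84.221,75.675) → (165.634,75.675) → (165.634,11.966) → (84.221,11.966) → (84.221,75.675) (closed)

G21
G90
G0 X84.221 Y75.675
M3 S475
G1 X165.634 Y75.675 F1697
G1 X165.634 Y11.966
G1 X84.221 Y11.966
G1 X84.221 Y75.675
M5
G0 X0.000 Y0.000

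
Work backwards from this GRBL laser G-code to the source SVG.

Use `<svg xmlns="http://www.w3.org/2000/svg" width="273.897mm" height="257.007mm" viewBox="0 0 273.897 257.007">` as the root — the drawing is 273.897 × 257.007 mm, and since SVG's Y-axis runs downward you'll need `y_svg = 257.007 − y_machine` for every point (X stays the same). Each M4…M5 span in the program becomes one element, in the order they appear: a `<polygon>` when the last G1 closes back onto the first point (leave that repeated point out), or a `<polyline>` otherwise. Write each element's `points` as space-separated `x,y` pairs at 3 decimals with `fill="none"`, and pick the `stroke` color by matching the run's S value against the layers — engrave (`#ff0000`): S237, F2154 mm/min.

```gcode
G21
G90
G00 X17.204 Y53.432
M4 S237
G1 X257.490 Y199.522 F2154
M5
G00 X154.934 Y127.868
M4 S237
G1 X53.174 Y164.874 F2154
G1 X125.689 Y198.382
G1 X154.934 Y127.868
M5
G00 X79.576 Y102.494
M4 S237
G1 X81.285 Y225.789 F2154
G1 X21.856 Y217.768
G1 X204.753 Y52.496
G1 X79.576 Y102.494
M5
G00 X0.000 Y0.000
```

<svg xmlns="http://www.w3.org/2000/svg" width="273.897mm" height="257.007mm" viewBox="0 0 273.897 257.007">
  <polyline points="17.204,203.575 257.490,57.485" fill="none" stroke="#ff0000"/>
  <polygon points="154.934,129.139 53.174,92.133 125.689,58.625" fill="none" stroke="#ff0000"/>
  <polygon points="79.576,154.513 81.285,31.218 21.856,39.239 204.753,204.511" fill="none" stroke="#ff0000"/>
</svg>

Machine Y-up, SVG Y-down with viewBox height 257.007, so y_svg = 257.007 − y_machine; X carries over. Every run uses S237, so all elements get stroke `#ff0000` (engrave).

Run 1: The run is open, so emit a `<polyline>` with points (Y-flipped): 17.204,203.575 257.490,57.485.

Run 2: The run returns to its start, so emit a `<polygon>` with points (Y-flipped): 154.934,129.139 53.174,92.133 125.689,58.625.

Run 3: The run returns to its start, so emit a `<polygon>` with points (Y-flipped): 79.576,154.513 81.285,31.218 21.856,39.239 204.753,204.511.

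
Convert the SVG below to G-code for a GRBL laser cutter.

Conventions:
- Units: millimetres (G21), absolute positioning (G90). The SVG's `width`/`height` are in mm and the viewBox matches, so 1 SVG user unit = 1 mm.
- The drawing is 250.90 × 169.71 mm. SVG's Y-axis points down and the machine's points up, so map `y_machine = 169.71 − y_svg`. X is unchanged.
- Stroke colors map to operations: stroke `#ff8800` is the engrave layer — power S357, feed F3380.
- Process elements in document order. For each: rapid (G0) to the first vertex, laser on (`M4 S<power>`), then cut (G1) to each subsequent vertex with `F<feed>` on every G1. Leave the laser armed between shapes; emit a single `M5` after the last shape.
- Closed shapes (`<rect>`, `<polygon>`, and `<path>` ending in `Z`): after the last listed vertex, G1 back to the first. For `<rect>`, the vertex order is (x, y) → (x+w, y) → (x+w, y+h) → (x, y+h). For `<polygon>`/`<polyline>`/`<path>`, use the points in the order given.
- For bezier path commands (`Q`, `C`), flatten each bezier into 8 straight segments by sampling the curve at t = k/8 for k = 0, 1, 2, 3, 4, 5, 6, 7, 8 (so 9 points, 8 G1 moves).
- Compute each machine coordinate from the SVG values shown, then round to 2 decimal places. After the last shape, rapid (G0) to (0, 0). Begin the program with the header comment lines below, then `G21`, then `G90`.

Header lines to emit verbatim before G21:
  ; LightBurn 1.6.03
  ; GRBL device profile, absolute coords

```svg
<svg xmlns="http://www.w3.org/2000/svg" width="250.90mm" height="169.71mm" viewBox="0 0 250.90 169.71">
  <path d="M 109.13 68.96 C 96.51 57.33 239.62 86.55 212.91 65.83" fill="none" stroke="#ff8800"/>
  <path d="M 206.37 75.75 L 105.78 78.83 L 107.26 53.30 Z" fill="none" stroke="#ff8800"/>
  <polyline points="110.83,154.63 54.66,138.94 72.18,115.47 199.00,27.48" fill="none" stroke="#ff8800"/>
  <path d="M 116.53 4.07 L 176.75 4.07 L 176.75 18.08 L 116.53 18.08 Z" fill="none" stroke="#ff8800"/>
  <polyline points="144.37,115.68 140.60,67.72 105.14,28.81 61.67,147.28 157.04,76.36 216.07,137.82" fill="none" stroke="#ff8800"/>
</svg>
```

; LightBurn 1.6.03
; GRBL device profile, absolute coords
G21
G90
G0 X109.13 Y100.75
M4 S357
G1 X111.06 Y103.37 F3380
G1 X123.78 Y103.23 F3380
G1 X143.46 Y101.39 F3380
G1 X166.30 Y98.91 F3380
G1 X188.48 Y96.85 F3380
G1 X206.19 Y96.29 F3380
G1 X215.60 Y98.27 F3380
G1 X212.91 Y103.88 F3380
G0 X206.37 Y93.96
M4 S357
G1 X105.78 Y90.88 F3380
G1 X107.26 Y116.41 F3380
G1 X206.37 Y93.96 F3380
G0 X110.83 Y15.08
M4 S357
G1 X54.66 Y30.77 F3380
G1 X72.18 Y54.24 F3380
G1 X199.00 Y142.23 F3380
G0 X116.53 Y165.64
M4 S357
G1 X176.75 Y165.64 F3380
G1 X176.75 Y151.63 F3380
G1 X116.53 Y151.63 F3380
G1 X116.53 Y165.64 F3380
G0 X144.37 Y54.03
M4 S357
G1 X140.60 Y101.99 F3380
G1 X105.14 Y140.90 F3380
G1 X61.67 Y22.43 F3380
G1 X157.04 Y93.35 F3380
G1 X216.07 Y31.89 F3380
M5
G0 X0.00 Y0.00

viewBox `0 0 250.90 169.71` with mm width/height → 1 unit = 1 mm. Flip: y_m = 169.71 − y_svg.

**Shape 1** — `<path>` cubic bezier, stroke `#ff8800` → engrave (S357, F3380). Control points (SVG): P0=(109.13,68.96), P1=(96.51,57.33), P2=(239.62,86.55), P3=(212.91,65.83); sampled at t=k/8. Machine vertices: (109.13,100.75) → (111.06,103.37) → (123.78,103.23) → (143.46,101.39) → (166.30,98.91) → (188.48,96.85) → (206.19,96.29) → (215.60,98.27) → (212.91,103.88). Open path.

**Shape 2** — `<path>` closed polygon, stroke `#ff8800` → engrave (S357, F3380). Machine vertices: (206.37,93.96) → (105.78,90.88) → (107.26,116.41) → (206.37,93.96). Closed: final G1 returns to the first vertex.

**Shape 3** — `<polyline>` open polyline, stroke `#ff8800` → engrave (S357, F3380). Machine vertices: (110.83,15.08) → (54.66,30.77) → (72.18,54.24) → (199.00,142.23). Open path.

**Shape 4** — `<path>` rectangle, stroke `#ff8800` → engrave (S357, F3380). Machine vertices: (116.53,165.64) → (176.75,165.64) → (176.75,151.63) → (116.53,151.63) → (116.53,165.64). Closed: final G1 returns to the first vertex.

**Shape 5** — `<polyline>` open polyline, stroke `#ff8800` → engrave (S357, F3380). Machine vertices: (144.37,54.03) → (140.60,101.99) → (105.14,140.90) → (61.67,22.43) → (157.04,93.35) → (216.07,31.89). Open path.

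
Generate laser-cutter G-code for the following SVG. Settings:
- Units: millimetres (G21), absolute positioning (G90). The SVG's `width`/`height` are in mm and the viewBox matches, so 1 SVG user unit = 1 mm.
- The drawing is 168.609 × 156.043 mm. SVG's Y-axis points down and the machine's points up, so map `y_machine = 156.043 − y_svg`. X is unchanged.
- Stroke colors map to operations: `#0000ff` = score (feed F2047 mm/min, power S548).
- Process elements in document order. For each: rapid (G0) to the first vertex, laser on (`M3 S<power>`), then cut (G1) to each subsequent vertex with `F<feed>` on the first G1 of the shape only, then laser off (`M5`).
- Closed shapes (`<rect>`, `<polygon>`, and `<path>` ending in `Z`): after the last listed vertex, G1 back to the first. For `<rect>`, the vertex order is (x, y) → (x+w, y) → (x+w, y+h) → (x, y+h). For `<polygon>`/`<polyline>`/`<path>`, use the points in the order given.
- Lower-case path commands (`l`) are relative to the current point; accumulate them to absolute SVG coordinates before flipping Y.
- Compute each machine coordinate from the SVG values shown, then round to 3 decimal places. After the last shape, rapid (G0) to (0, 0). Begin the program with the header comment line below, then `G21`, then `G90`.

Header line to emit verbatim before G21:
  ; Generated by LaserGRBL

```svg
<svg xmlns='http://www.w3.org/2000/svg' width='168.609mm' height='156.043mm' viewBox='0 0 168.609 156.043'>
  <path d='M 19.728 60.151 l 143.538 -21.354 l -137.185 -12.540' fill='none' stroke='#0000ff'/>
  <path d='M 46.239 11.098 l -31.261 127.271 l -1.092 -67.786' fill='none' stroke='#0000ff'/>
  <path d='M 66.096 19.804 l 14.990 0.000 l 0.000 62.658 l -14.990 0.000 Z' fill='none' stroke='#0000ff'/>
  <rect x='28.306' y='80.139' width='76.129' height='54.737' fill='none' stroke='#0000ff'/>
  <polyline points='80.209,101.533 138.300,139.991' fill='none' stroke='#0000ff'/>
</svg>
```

viewBox `0 0 168.609 156.043` with mm width/height → 1 unit = 1 mm. Flip: y_m = 156.043 − y_svg.

**Shape 1** — `<path>` open polyline, stroke `#0000ff` → score (S548, F2047). Machine vertices: (19.728,95.892) → (163.266,117.246) → (26.081,129.786). Open path.

**Shape 2** — `<path>` open polyline, stroke `#0000ff` → score (S548, F2047). Machine vertices: (46.239,144.945) → (14.978,17.674) → (13.886,85.460). Open path.

**Shape 3** — `<path>` rectangle, stroke `#0000ff` → score (S548, F2047). Machine vertices: (66.096,136.239) → (81.086,136.239) → (81.086,73.581) → (66.096,73.581) → (66.096,136.239). Closed: final G1 returns to the first vertex.

**Shape 4** — `<rect>` rectangle, stroke `#0000ff` → score (S548, F2047). Machine vertices: (28.306,75.904) → (104.435,75.904) → (104.435,21.167) → (28.306,21.167) → (28.306,75.904). Closed: final G1 returns to the first vertex.

**Shape 5** — `<polyline>` line segment, stroke `#0000ff` → score (S548, F2047). Machine vertices: (80.209,54.510) → (138.300,16.052). Open path.

; Generated by LaserGRBL
G21
G90
G0 X19.728 Y95.892
M3 S548
G1 X163.266 Y117.246 F2047
G1 X26.081 Y129.786
M5
G0 X46.239 Y144.945
M3 S548
G1 X14.978 Y17.674 F2047
G1 X13.886 Y85.460
M5
G0 X66.096 Y136.239
M3 S548
G1 X81.086 Y136.239 F2047
G1 X81.086 Y73.581
G1 X66.096 Y73.581
G1 X66.096 Y136.239
M5
G0 X28.306 Y75.904
M3 S548
G1 X104.435 Y75.904 F2047
G1 X104.435 Y21.167
G1 X28.306 Y21.167
G1 X28.306 Y75.904
M5
G0 X80.209 Y54.510
M3 S548
G1 X138.300 Y16.052 F2047
M5
G0 X0.000 Y0.000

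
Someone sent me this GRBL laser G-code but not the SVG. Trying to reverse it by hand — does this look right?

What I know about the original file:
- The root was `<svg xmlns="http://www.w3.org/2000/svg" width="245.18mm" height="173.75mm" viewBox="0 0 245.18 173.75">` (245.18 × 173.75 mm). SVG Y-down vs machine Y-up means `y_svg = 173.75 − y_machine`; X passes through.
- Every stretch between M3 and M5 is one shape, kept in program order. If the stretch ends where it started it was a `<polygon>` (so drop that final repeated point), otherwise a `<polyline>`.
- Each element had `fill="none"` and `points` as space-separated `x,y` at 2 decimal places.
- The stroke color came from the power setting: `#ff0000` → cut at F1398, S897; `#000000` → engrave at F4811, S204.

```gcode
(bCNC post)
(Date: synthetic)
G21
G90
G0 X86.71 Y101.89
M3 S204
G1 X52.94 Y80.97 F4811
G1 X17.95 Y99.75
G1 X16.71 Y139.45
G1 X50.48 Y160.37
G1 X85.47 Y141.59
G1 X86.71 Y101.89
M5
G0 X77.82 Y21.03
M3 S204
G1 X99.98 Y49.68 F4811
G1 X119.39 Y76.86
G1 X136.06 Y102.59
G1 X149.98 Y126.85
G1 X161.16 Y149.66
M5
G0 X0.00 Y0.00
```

Each laser-on run becomes one SVG element. Flip Y back into SVG space with y_svg = 173.75 − y_machine. Every run uses S204, so all elements get stroke `#000000` (engrave).

Run 1: The run returns to its start, so emit a `<polygon>` with points (Y-flipped): 86.71,71.86 52.94,92.78 17.95,74.00 16.71,34.30 50.48,13.38 85.47,32.16.

Run 2: The run is open, so emit a `<polyline>` with points (Y-flipped): 77.82,152.72 99.98,124.07 119.39,96.89 136.06,71.16 149.98,46.90 161.16,24.09.

<svg xmlns="http://www.w3.org/2000/svg" width="245.18mm" height="173.75mm" viewBox="0 0 245.18 173.75">
  <polygon points="86.71,71.86 52.94,92.78 17.95,74.00 16.71,34.30 50.48,13.38 85.47,32.16" fill="none" stroke="#000000"/>
  <polyline points="77.82,152.72 99.98,124.07 119.39,96.89 136.06,71.16 149.98,46.90 161.16,24.09" fill="none" stroke="#000000"/>
</svg>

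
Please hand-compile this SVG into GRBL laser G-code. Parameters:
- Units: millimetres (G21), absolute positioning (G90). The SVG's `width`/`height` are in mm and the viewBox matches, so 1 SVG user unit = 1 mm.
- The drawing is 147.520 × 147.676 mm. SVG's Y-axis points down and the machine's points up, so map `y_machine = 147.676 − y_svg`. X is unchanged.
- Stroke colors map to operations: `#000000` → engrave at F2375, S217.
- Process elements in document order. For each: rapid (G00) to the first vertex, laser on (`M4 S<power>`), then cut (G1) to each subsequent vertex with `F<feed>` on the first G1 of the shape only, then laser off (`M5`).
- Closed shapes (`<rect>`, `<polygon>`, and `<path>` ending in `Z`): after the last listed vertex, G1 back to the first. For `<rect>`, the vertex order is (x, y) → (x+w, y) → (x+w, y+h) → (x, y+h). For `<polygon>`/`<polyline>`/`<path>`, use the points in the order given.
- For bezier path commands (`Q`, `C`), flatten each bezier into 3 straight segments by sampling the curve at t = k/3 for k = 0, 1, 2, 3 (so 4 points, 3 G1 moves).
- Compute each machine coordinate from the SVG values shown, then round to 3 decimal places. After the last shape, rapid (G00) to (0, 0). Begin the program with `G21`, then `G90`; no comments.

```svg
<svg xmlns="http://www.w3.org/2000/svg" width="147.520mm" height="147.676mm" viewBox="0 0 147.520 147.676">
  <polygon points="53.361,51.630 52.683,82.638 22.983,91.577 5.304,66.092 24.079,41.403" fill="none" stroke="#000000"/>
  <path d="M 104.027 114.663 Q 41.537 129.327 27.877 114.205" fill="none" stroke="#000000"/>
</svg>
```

Since the viewBox matches the mm dimensions, user units are millimetres directly. The only transform is the Y-flip y_m = 147.676 − y_svg.

Shape 1 is a regular polygon drawn with `<polygon>`. Its stroke #000000 means engrave at S217, F2375. After flipping Y the toolpath is (53.361,96.046) → (52.683,65.038) → (22.983,56.099) → (5.304,81.584) → (24.079,106.273) → (53.361,96.046), returning to the start.

Shape 2 is a quadratic bezier drawn with `<path>`. Its stroke #000000 means engrave at S217, F2375. After flipping Y the toolpath is (104.027,33.013) → (67.793,26.547) → (42.409,26.699) → (27.877,33.471).

G21
G90
G00 X53.361 Y96.046
M4 S217
G1 X52.683 Y65.038 F2375
G1 X22.983 Y56.099
G1 X5.304 Y81.584
G1 X24.079 Y106.273
G1 X53.361 Y96.046
M5
G00 X104.027 Y33.013
M4 S217
G1 X67.793 Y26.547 F2375
G1 X42.409 Y26.699
G1 X27.877 Y33.471
M5
G00 X0.000 Y0.000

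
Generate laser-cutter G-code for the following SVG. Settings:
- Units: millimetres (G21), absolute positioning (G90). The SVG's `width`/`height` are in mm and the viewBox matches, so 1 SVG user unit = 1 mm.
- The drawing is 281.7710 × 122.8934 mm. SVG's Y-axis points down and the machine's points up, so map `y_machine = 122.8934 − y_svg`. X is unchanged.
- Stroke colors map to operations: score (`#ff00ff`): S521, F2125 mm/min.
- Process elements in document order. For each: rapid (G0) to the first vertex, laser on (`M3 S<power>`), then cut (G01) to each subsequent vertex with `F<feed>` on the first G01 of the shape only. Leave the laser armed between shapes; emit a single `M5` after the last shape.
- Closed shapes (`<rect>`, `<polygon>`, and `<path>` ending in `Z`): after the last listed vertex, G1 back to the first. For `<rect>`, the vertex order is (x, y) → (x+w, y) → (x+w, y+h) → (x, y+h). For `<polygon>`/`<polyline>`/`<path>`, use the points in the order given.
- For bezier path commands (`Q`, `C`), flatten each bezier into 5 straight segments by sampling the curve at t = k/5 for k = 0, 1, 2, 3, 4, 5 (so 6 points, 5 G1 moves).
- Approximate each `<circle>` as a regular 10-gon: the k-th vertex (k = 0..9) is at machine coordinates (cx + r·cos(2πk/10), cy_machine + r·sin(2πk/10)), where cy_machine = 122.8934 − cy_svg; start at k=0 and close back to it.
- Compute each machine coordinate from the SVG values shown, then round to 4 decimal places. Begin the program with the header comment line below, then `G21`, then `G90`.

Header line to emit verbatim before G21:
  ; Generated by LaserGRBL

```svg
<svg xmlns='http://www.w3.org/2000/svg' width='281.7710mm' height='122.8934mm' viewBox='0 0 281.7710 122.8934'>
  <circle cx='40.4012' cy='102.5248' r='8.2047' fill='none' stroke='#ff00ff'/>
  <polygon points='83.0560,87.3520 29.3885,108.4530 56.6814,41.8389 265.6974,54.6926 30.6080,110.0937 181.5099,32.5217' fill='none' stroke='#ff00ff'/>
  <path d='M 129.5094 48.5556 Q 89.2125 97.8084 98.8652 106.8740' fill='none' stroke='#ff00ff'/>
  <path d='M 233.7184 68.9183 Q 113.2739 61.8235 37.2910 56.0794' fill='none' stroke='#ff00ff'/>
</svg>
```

1 u = 1 mm; y_m = 122.8934 − y.

[1] `<circle>` circle, #ff00ff→score S521 F2125: (48.6059,20.3686) → (47.0389,25.1912) → (42.9366,28.1717) → (37.8658,28.1717) → (33.7635,25.1912) → (32.1965,20.3686) → (33.7635,15.5460) → (37.8658,12.5655) → (42.9366,12.5655) → (47.0389,15.5460) → (48.6059,20.3686) (closed)

[2] `<polygon>` closed polygon, #ff00ff→score S521 F2125: (83.0560,35.5414) → (29.3885,14.4404) → (56.6814,81.0545) → (265.6974,68.2008) → (30.6080,12.7997) → (181.5099,90.3717) → (83.0560,35.5414) (closed)

[3] `<path>` quadratic bezier, #ff00ff→score S521 F2125: (129.5094,74.3378) → (115.3886,56.2442) → (105.2638,41.3655) → (99.1350,29.7018) → (97.0021,21.2531) → (98.8652,16.0194)

[4] `<path>` quadratic bezier, #ff00ff→score S521 F2125: (233.7184,53.9751) → (187.3191,56.7590) → (144.4767,59.4348) → (105.1912,62.0026) → (69.4626,64.4623) → (37.2910,66.8140)

; Generated by LaserGRBL
G21
G90
G0 X48.6059 Y20.3686
M3 S521
G01 X47.0389 Y25.1912 F2125
G01 X42.9366 Y28.1717
G01 X37.8658 Y28.1717
G01 X33.7635 Y25.1912
G01 X32.1965 Y20.3686
G01 X33.7635 Y15.5460
G01 X37.8658 Y12.5655
G01 X42.9366 Y12.5655
G01 X47.0389 Y15.5460
G01 X48.6059 Y20.3686
G0 X83.0560 Y35.5414
M3 S521
G01 X29.3885 Y14.4404 F2125
G01 X56.6814 Y81.0545
G01 X265.6974 Y68.2008
G01 X30.6080 Y12.7997
G01 X181.5099 Y90.3717
G01 X83.0560 Y35.5414
G0 X129.5094 Y74.3378
M3 S521
G01 X115.3886 Y56.2442 F2125
G01 X105.2638 Y41.3655
G01 X99.1350 Y29.7018
G01 X97.0021 Y21.2531
G01 X98.8652 Y16.0194
G0 X233.7184 Y53.9751
M3 S521
G01 X187.3191 Y56.7590 F2125
G01 X144.4767 Y59.4348
G01 X105.1912 Y62.0026
G01 X69.4626 Y64.4623
G01 X37.2910 Y66.8140
M5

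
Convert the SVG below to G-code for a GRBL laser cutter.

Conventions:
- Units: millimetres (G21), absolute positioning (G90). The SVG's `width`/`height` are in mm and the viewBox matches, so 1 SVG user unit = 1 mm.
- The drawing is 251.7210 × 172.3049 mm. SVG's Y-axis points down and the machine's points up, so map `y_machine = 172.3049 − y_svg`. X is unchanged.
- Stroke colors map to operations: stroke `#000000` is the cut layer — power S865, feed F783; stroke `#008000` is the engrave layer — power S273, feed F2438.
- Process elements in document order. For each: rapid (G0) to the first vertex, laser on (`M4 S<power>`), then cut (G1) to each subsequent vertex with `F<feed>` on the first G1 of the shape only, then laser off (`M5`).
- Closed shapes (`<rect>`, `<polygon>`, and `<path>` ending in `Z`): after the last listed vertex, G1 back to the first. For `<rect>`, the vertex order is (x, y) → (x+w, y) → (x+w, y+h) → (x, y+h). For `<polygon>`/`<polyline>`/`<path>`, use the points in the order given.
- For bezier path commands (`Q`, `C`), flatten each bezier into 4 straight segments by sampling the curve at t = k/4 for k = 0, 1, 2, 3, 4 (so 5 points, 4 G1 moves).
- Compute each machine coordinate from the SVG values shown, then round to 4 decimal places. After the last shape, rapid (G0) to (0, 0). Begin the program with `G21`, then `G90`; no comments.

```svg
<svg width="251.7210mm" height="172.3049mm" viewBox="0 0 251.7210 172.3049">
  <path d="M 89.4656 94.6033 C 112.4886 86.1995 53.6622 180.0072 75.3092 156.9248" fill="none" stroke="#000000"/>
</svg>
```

viewBox `0 0 251.7210 172.3049` with mm width/height → 1 unit = 1 mm. Flip: y_m = 172.3049 − y_svg.

**Shape 1** — `<path>` cubic bezier, stroke `#000000` → cut (S865, F783). Control points (SVG): P0=(89.4656,94.6033), P1=(112.4886,86.1995), P2=(53.6622,180.0072), P3=(75.3092,156.9248); sampled at t=k/4. Machine vertices: (89.4656,77.7016) → (93.9224,68.2633) → (82.9034,41.0364) → (71.6264,16.5617) → (75.3092,15.3801). Open path.

G21
G90
G0 X89.4656 Y77.7016
M4 S865
G1 X93.9224 Y68.2633 F783
G1 X82.9034 Y41.0364
G1 X71.6264 Y16.5617
G1 X75.3092 Y15.3801
M5
G0 X0.0000 Y0.0000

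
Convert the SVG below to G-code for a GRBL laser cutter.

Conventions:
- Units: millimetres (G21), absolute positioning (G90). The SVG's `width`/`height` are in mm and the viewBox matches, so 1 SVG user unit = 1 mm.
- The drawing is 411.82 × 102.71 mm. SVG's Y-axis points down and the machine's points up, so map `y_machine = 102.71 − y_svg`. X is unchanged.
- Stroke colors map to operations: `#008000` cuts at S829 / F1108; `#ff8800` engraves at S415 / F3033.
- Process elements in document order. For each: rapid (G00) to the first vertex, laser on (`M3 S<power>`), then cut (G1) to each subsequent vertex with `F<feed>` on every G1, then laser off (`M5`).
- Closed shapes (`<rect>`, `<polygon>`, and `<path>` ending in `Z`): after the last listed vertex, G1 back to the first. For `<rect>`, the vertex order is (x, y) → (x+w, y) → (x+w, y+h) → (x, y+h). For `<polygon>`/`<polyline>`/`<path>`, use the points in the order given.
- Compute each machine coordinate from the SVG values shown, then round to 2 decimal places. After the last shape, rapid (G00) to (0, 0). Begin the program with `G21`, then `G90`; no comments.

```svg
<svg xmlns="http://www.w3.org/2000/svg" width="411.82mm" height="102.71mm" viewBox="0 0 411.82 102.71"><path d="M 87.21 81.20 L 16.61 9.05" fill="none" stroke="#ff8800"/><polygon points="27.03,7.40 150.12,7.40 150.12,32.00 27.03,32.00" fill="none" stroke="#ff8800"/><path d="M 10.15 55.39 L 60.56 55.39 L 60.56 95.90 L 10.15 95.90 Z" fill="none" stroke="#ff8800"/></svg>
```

Since the viewBox matches the mm dimensions, user units are millimetres directly. The only transform is the Y-flip y_m = 102.71 − y_svg.

Shape 1 is a line segment drawn with `<path>`. Its stroke #ff8800 means engrave at S415, F3033. After flipping Y the toolpath is (87.21,21.51) → (16.61,93.66).

Shape 2 is a rectangle drawn with `<polygon>`. Its stroke #ff8800 means engrave at S415, F3033. After flipping Y the toolpath is (27.03,95.31) → (150.12,95.31) → (150.12,70.71) → (27.03,70.71) → (27.03,95.31), returning to the start.

Shape 3 is a rectangle drawn with `<path>`. Its stroke #ff8800 means engrave at S415, F3033. After flipping Y the toolpath is (10.15,47.32) → (60.56,47.32) → (60.56,6.81) → (10.15,6.81) → (10.15,47.32), returning to the start.

G21
G90
G00 X87.21 Y21.51
M3 S415
G1 X16.61 Y93.66 F3033
M5
G00 X27.03 Y95.31
M3 S415
G1 X150.12 Y95.31 F3033
G1 X150.12 Y70.71 F3033
G1 X27.03 Y70.71 F3033
G1 X27.03 Y95.31 F3033
M5
G00 X10.15 Y47.32
M3 S415
G1 X60.56 Y47.32 F3033
G1 X60.56 Y6.81 F3033
G1 X10.15 Y6.81 F3033
G1 X10.15 Y47.32 F3033
M5
G00 X0.00 Y0.00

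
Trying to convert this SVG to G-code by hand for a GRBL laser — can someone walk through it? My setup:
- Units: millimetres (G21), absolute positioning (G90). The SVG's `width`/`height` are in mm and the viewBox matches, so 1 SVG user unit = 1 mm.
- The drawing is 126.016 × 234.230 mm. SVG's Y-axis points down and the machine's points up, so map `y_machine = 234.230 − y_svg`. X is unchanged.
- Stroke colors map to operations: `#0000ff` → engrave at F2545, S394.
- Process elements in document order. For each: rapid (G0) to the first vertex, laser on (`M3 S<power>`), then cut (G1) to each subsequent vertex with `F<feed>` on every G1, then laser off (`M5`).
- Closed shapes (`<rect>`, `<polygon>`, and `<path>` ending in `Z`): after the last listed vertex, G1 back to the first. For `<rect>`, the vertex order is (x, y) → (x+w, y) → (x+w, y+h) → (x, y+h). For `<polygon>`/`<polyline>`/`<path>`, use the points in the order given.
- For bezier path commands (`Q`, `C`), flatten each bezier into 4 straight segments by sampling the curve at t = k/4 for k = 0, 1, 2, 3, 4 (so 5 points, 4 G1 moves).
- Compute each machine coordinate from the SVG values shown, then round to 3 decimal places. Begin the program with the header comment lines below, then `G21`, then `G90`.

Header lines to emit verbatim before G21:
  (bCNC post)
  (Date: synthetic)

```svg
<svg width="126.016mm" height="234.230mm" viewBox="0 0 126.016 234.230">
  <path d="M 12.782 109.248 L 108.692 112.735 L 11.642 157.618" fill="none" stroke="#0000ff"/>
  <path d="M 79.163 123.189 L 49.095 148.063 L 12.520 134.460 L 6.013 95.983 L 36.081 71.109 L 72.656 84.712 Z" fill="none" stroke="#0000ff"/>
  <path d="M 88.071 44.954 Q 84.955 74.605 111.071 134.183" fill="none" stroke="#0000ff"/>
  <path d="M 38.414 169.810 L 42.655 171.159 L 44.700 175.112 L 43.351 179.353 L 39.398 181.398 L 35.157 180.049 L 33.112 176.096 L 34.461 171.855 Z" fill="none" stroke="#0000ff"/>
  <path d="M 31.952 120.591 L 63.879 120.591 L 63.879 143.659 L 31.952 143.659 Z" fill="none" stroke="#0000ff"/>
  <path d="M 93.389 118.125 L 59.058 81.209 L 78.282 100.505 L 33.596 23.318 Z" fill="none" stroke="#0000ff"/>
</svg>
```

viewBox `0 0 126.016 234.230` with mm width/height → 1 unit = 1 mm. Flip: y_m = 234.230 − y_svg.

**Shape 1** — `<path>` open polyline, stroke `#0000ff` → engrave (S394, F2545). Machine vertices: (12.782,124.982) → (108.692,121.495) → (11.642,76.612). Open path.

**Shape 2** — `<path>` regular polygon, stroke `#0000ff` → engrave (S394, F2545). Machine vertices: (79.163,111.041) → (49.095,86.167) → (12.520,99.770) → (6.013,138.247) → (36.081,163.121) → (72.656,149.518) → (79.163,111.041). Closed: final G1 returns to the first vertex.

**Shape 3** — `<path>` quadratic bezier, stroke `#0000ff` → engrave (S394, F2545). Control points (SVG): P0=(88.071,44.954), P1=(84.955,74.605), P2=(111.071,134.183); sampled at t=k/4. Machine vertices: (88.071,189.276) → (88.340,172.580) → (92.263,152.143) → (99.840,127.966) → (111.071,100.047). Open path.

**Shape 4** — `<path>` regular polygon, stroke `#0000ff` → engrave (S394, F2545). Machine vertices: (38.414,64.420) → (42.655,63.071) → (44.700,59.118) → (43.351,54.877) → (39.398,52.832) → (35.157,54.181) → (33.112,58.134) → (34.461,62.375) → (38.414,64.420). Closed: final G1 returns to the first vertex.

**Shape 5** — `<path>` rectangle, stroke `#0000ff` → engrave (S394, F2545). Machine vertices: (31.952,113.639) → (63.879,113.639) → (63.879,90.571) → (31.952,90.571) → (31.952,113.639). Closed: final G1 returns to the first vertex.

**Shape 6** — `<path>` closed polygon, stroke `#0000ff` → engrave (S394, F2545). Machine vertices: (93.389,116.105) → (59.058,153.021) → (78.282,133.725) → (33.596,210.912) → (93.389,116.105). Closed: final G1 returns to the first vertex.

(bCNC post)
(Date: synthetic)
G21
G90
G0 X12.782 Y124.982
M3 S394
G1 X108.692 Y121.495 F2545
G1 X11.642 Y76.612 F2545
M5
G0 X79.163 Y111.041
M3 S394
G1 X49.095 Y86.167 F2545
G1 X12.520 Y99.770 F2545
G1 X6.013 Y138.247 F2545
G1 X36.081 Y163.121 F2545
G1 X72.656 Y149.518 F2545
G1 X79.163 Y111.041 F2545
M5
G0 X88.071 Y189.276
M3 S394
G1 X88.340 Y172.580 F2545
G1 X92.263 Y152.143 F2545
G1 X99.840 Y127.966 F2545
G1 X111.071 Y100.047 F2545
M5
G0 X38.414 Y64.420
M3 S394
G1 X42.655 Y63.071 F2545
G1 X44.700 Y59.118 F2545
G1 X43.351 Y54.877 F2545
G1 X39.398 Y52.832 F2545
G1 X35.157 Y54.181 F2545
G1 X33.112 Y58.134 F2545
G1 X34.461 Y62.375 F2545
G1 X38.414 Y64.420 F2545
M5
G0 X31.952 Y113.639
M3 S394
G1 X63.879 Y113.639 F2545
G1 X63.879 Y90.571 F2545
G1 X31.952 Y90.571 F2545
G1 X31.952 Y113.639 F2545
M5
G0 X93.389 Y116.105
M3 S394
G1 X59.058 Y153.021 F2545
G1 X78.282 Y133.725 F2545
G1 X33.596 Y210.912 F2545
G1 X93.389 Y116.105 F2545
M5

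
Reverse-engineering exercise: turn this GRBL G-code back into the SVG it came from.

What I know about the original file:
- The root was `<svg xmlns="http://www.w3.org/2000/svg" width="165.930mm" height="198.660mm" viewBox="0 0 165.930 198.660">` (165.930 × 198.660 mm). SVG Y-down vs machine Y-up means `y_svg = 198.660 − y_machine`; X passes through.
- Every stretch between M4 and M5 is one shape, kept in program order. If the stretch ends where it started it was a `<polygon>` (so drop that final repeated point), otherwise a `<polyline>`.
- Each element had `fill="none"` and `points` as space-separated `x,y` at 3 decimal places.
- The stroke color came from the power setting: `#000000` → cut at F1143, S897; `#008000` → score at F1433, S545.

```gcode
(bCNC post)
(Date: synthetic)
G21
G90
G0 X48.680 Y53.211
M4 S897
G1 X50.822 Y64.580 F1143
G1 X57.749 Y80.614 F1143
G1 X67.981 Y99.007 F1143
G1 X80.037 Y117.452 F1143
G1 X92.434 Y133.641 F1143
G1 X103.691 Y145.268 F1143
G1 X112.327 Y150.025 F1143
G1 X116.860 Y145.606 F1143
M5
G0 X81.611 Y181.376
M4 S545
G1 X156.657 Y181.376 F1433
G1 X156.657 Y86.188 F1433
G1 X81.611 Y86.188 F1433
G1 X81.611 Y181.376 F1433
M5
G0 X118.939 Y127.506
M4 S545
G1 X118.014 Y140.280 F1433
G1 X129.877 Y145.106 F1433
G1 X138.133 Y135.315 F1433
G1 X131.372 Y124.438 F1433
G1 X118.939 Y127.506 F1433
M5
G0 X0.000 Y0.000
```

<svg xmlns="http://www.w3.org/2000/svg" width="165.930mm" height="198.660mm" viewBox="0 0 165.930 198.660">
  <polyline points="48.680,145.449 50.822,134.080 57.749,118.046 67.981,99.653 80.037,81.208 92.434,65.019 103.691,53.392 112.327,48.635 116.860,53.054" fill="none" stroke="#000000"/>
  <polygon points="81.611,17.284 156.657,17.284 156.657,112.472 81.611,112.472" fill="none" stroke="#008000"/>
  <polygon points="118.939,71.154 118.014,58.380 129.877,53.554 138.133,63.345 131.372,74.222" fill="none" stroke="#008000"/>
</svg>

Each laser-on run becomes one SVG element. Flip Y back into SVG space with y_svg = 198.660 − y_machine.

Run 1: power S897 maps to stroke `#000000` (cut). The run is open, so emit a `<polyline>` with points (Y-flipped): 48.680,145.449 50.822,134.080 57.749,118.046 67.981,99.653 80.037,81.208 92.434,65.019 103.691,53.392 112.327,48.635 116.860,53.054.

Run 2: power S545 maps to stroke `#008000` (score). The run returns to its start, so emit a `<polygon>` with points (Y-flipped): 81.611,17.284 156.657,17.284 156.657,112.472 81.611,112.472.

Run 3: power S545 maps to stroke `#008000` (score). The run returns to its start, so emit a `<polygon>` with points (Y-flipped): 118.939,71.154 118.014,58.380 129.877,53.554 138.133,63.345 131.372,74.222.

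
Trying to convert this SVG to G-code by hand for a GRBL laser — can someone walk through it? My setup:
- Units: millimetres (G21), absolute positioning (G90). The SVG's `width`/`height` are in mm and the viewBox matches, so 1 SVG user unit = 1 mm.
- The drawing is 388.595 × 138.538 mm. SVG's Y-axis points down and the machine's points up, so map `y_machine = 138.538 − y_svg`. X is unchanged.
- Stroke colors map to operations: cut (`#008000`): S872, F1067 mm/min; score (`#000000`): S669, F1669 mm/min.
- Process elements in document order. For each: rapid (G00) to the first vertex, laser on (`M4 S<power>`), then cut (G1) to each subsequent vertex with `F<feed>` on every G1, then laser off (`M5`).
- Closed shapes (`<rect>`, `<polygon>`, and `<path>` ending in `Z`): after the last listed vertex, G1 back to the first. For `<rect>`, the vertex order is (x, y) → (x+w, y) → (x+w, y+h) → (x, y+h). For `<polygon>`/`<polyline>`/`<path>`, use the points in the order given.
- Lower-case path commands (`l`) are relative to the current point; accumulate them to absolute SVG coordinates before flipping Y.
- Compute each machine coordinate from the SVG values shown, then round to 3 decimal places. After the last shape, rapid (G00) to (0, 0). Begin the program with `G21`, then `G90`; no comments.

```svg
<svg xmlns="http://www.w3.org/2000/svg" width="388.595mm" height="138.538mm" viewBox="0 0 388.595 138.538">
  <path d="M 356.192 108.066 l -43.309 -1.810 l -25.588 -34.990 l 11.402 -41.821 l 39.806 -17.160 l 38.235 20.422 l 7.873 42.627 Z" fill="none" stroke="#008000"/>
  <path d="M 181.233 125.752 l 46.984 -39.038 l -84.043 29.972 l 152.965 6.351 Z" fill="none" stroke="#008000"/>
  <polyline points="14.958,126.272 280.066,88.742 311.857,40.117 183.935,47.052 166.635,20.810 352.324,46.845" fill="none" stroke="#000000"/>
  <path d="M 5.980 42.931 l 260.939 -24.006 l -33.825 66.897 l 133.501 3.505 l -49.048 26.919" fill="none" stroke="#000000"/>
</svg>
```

G21
G90
G00 X356.192 Y30.472
M4 S872
G1 X312.883 Y32.282 F1067
G1 X287.295 Y67.272 F1067
G1 X298.697 Y109.093 F1067
G1 X338.503 Y126.253 F1067
G1 X376.738 Y105.831 F1067
G1 X384.611 Y63.204 F1067
G1 X356.192 Y30.472 F1067
M5
G00 X181.233 Y12.786
M4 S872
G1 X228.217 Y51.824 F1067
G1 X144.174 Y21.852 F1067
G1 X297.139 Y15.501 F1067
G1 X181.233 Y12.786 F1067
M5
G00 X14.958 Y12.266
M4 S669
G1 X280.066 Y49.796 F1669
G1 X311.857 Y98.421 F1669
G1 X183.935 Y91.486 F1669
G1 X166.635 Y117.728 F1669
G1 X352.324 Y91.693 F1669
M5
G00 X5.980 Y95.607
M4 S669
G1 X266.919 Y119.613 F1669
G1 X233.094 Y52.716 F1669
G1 X366.595 Y49.211 F1669
G1 X317.547 Y22.292 F1669
M5
G00 X0.000 Y0.000

1 u = 1 mm; y_m = 138.538 − y.

[1] `<path>` regular polygon, #008000→cut S872 F1067: (356.192,30.472) → (312.883,32.282) → (287.295,67.272) → (298.697,109.093) → (338.503,126.253) → (376.738,105.831) → (384.611,63.204) → (356.192,30.472) (closed)

[2] `<path>` closed polygon, #008000→cut S872 F1067: (181.233,12.786) → (228.217,51.824) → (144.174,21.852) → (297.139,15.501) → (181.233,12.786) (closed)

[3] `<polyline>` open polyline, #000000→score S669 F1669: (14.958,12.266) → (280.066,49.796) → (311.857,98.421) → (183.935,91.486) → (166.635,117.728) → (352.324,91.693)

[4] `<path>` open polyline, #000000→score S669 F1669: (5.980,95.607) → (266.919,119.613) → (233.094,52.716) → (366.595,49.211) → (317.547,22.292)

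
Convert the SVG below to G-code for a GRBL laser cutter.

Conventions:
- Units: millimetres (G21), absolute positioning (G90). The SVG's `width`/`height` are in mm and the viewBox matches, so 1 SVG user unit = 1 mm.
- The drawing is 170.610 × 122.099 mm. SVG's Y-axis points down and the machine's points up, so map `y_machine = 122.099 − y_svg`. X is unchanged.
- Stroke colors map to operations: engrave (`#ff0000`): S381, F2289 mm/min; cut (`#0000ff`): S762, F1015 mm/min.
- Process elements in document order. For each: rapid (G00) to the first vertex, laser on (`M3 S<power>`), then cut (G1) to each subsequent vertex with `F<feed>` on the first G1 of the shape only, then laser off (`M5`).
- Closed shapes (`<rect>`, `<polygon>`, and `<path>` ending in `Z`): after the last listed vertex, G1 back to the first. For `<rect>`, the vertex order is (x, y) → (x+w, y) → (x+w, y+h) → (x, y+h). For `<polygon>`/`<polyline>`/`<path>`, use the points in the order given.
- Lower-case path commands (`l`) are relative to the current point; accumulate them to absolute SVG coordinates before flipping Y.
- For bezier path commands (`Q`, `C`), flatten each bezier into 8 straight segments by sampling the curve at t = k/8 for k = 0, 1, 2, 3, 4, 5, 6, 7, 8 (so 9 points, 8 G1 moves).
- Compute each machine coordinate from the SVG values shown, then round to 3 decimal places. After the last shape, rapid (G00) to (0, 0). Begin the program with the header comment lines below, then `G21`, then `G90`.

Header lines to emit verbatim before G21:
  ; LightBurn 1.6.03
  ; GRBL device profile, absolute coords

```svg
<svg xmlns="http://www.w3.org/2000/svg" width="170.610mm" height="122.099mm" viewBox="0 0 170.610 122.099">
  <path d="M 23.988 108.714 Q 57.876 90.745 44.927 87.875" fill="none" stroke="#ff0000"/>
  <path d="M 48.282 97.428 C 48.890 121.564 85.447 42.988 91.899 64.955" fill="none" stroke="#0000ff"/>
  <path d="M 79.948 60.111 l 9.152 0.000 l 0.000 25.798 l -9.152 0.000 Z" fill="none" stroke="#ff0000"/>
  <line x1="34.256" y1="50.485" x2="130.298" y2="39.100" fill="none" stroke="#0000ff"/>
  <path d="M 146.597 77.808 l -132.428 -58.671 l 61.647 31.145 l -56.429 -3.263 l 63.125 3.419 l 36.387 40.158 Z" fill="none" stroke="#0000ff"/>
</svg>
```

viewBox `0 0 170.610 122.099` with mm width/height → 1 unit = 1 mm. Flip: y_m = 122.099 − y_svg.

**Shape 1** — `<path>` quadratic bezier, stroke `#ff0000` → engrave (S381, F2289). Control points (SVG): P0=(23.988,108.714), P1=(57.876,90.745), P2=(44.927,87.875); sampled at t=k/8. Machine vertices: (23.988,13.385) → (31.728,17.641) → (38.005,21.426) → (42.818,24.738) → (46.167,27.579) → (48.052,29.948) → (48.474,31.845) → (47.432,33.271) → (44.927,34.224). Open path.

**Shape 2** — `<path>` cubic bezier, stroke `#0000ff` → cut (S762, F1015). Control points (SVG): P0=(48.282,97.428), P1=(48.890,121.564), P2=(85.447,42.988), P3=(91.899,64.955); sampled at t=k/8. Machine vertices: (48.282,24.671) → (50.066,20.038) → (54.446,22.652) → (60.649,30.131) → (67.899,40.094) → (75.423,50.159) → (82.447,57.943) → (88.197,61.066) → (91.899,57.144). Open path.

**Shape 3** — `<path>` rectangle, stroke `#ff0000` → engrave (S381, F2289). Machine vertices: (79.948,61.988) → (89.100,61.988) → (89.100,36.190) → (79.948,36.190) → (79.948,61.988). Closed: final G1 returns to the first vertex.

**Shape 4** — `<line>` line segment, stroke `#0000ff` → cut (S762, F1015). Machine vertices: (34.256,71.614) → (130.298,82.999). Open path.

**Shape 5** — `<path>` closed polygon, stroke `#0000ff` → cut (S762, F1015). Machine vertices: (146.597,44.291) → (14.169,102.962) → (75.816,71.817) → (19.387,75.080) → (82.512,71.661) → (118.899,31.503) → (146.597,44.291). Closed: final G1 returns to the first vertex.

; LightBurn 1.6.03
; GRBL device profile, absolute coords
G21
G90
G00 X23.988 Y13.385
M3 S381
G1 X31.728 Y17.641 F2289
G1 X38.005 Y21.426
G1 X42.818 Y24.738
G1 X46.167 Y27.579
G1 X48.052 Y29.948
G1 X48.474 Y31.845
G1 X47.432 Y33.271
G1 X44.927 Y34.224
M5
G00 X48.282 Y24.671
M3 S762
G1 X50.066 Y20.038 F1015
G1 X54.446 Y22.652
G1 X60.649 Y30.131
G1 X67.899 Y40.094
G1 X75.423 Y50.159
G1 X82.447 Y57.943
G1 X88.197 Y61.066
G1 X91.899 Y57.144
M5
G00 X79.948 Y61.988
M3 S381
G1 X89.100 Y61.988 F2289
G1 X89.100 Y36.190
G1 X79.948 Y36.190
G1 X79.948 Y61.988
M5
G00 X34.256 Y71.614
M3 S762
G1 X130.298 Y82.999 F1015
M5
G00 X146.597 Y44.291
M3 S762
G1 X14.169 Y102.962 F1015
G1 X75.816 Y71.817
G1 X19.387 Y75.080
G1 X82.512 Y71.661
G1 X118.899 Y31.503
G1 X146.597 Y44.291
M5
G00 X0.000 Y0.000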